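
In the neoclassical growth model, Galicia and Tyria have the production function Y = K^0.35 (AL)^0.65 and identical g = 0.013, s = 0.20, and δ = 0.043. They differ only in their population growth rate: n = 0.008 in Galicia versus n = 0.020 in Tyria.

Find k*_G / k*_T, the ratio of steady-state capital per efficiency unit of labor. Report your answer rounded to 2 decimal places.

Steady-state k* = [s/(n + g + δ)]^(1/(1−α)), so the ratio is [ (s_G/(n + g + δ)_G) / (s_T/(n + g + δ)_T) ]^1.5385.
s_G/(n + g + δ)_G = 0.20/0.064 = 3.1250; s_T/(n + g + δ)_T = 0.20/0.076 = 2.6316.
Ratio = (3.1250/2.6316)^1.5385 = 1.1875^1.5385 ≈ 1.3026

k*_G / k*_T ≈ 1.30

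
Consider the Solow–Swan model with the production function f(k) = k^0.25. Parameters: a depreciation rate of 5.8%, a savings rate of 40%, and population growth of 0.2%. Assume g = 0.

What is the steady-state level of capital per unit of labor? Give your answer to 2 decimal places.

k* = 12.55

In steady state, investment equals break-even investment: s·k^α = (n + δ)·k.
Rearranging, k^(1−α) = s / (n + δ).
k^0.75 = 0.40 / (0.002 + 0.058) = 0.40 / 0.060 = 6.6667
k* = 6.6667^(1/0.75) ≈ 12.5472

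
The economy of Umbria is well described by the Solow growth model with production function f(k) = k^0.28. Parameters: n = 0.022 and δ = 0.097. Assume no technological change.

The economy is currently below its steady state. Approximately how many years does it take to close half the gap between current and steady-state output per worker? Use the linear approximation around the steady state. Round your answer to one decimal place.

Near the steady state the convergence rate is λ = (1 − α)(n + δ).
λ = (1 − 0.28) × 0.119 = 0.72 × 0.119 = 0.08568
Half-life = ln 2 / λ = 0.6931 / 0.08568 ≈ 8.09 years

about 8.1 years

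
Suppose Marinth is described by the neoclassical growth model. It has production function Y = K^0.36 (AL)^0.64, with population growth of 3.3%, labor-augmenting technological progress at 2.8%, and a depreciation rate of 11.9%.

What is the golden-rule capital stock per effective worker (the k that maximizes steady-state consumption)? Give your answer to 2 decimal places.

The golden rule sets f'(k) = n + g + δ, i.e. α·k^(α−1) = n + g + δ.
So k^(1−α) = α / (n + g + δ) = 0.36 / 0.180 = 2.0000.
k_gold = 2.0000^(1/0.64) ≈ 2.9537

k_gold ≈ 2.95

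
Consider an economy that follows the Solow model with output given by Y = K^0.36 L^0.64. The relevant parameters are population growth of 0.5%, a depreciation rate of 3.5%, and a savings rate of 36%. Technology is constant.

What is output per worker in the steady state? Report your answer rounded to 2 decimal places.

At the steady state, Δk = 0, so s·k^α = (n + δ)·k.
Rearranging, k^(1−α) = s / (n + δ).
k^0.64 = 0.36 / (0.005 + 0.035) = 0.36 / 0.040 = 9.0000
k* = 9.0000^(1/0.64) ≈ 30.9745
y* = (k*)^α = 30.9745^0.36 ≈ 3.4416

y* ≈ 3.44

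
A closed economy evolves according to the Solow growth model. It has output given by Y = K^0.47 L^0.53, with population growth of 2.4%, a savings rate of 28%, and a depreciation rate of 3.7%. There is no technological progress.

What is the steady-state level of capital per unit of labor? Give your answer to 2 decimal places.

k* = 17.73

Steady state requires s·f(k) = (n + δ)·k, i.e. s·k^α = (n + δ)·k.
Rearranging, k^(1−α) = s / (n + δ).
k^0.53 = 0.28 / (0.024 + 0.037) = 0.28 / 0.061 = 4.5902
k* = 4.5902^(1/0.53) ≈ 17.7312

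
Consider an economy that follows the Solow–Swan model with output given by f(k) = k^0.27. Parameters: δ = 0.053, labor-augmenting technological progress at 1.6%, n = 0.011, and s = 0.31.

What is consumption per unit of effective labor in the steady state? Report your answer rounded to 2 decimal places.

Steady state requires s·f(k) = (n + g + δ)·k, i.e. s·k^α = (n + g + δ)·k.
Rearranging, k^(1−α) = s / (n + g + δ).
k^0.73 = 0.31 / (0.011 + 0.016 + 0.053) = 0.31 / 0.080 = 3.8750
k* = 3.8750^(1/0.73) ≈ 6.3952
y* = (k*)^α = 6.3952^0.27 ≈ 1.6504
c* = (1 − s)·y* = (1 − 0.31) × 1.6504 ≈ 1.1388

c* = 1.14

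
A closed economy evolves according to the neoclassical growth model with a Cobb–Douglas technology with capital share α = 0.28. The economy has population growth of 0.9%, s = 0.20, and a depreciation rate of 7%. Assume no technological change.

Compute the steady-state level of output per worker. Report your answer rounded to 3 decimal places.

In steady state, investment equals break-even investment: s·k^α = (n + δ)·k.
Rearranging, k^(1−α) = s / (n + δ).
k^0.72 = 0.20 / (0.009 + 0.070) = 0.20 / 0.079 = 2.5316
k* = 2.5316^(1/0.72) ≈ 3.6330
y* = (k*)^α = 3.6330^0.28 ≈ 1.4351

y* = 1.435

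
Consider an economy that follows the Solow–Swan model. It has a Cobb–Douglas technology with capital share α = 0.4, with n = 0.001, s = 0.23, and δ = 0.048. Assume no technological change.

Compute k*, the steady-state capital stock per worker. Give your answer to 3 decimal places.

Steady state requires s·f(k) = (n + δ)·k, i.e. s·k^α = (n + δ)·k.
Rearranging, k^(1−α) = s / (n + δ).
k^0.6 = 0.23 / (0.001 + 0.048) = 0.23 / 0.049 = 4.6939
k* = 4.6939^(1/0.6) ≈ 13.1590

k* = 13.159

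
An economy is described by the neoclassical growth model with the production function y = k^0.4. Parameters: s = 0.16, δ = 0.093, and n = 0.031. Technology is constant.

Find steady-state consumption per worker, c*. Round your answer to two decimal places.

In steady state, investment equals break-even investment: s·k^α = (n + δ)·k.
Dividing both sides by k: k^(1−α) = s / (n + δ).
k^0.6 = 0.16 / (0.031 + 0.093) = 0.16 / 0.124 = 1.2903
k* = 1.2903^(1/0.6) ≈ 1.5293
y* = (k*)^α = 1.5293^0.4 ≈ 1.1852
c* = (1 − s)·y* = (1 − 0.16) × 1.1852 ≈ 0.9956

c* = 1.00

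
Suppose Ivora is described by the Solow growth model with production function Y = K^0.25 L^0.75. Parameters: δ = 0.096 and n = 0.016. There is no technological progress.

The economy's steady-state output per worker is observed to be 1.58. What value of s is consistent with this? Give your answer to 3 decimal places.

In steady state, investment equals break-even investment: s·k^α = (n + δ)·k.
Since y* = [s/(n + δ)]^(α/(1−α)), we have s/(n + δ) = (y*)^((1−α)/α) = 1.58^3 = 3.9443.
Therefore s = 3.9443 × (n + δ) = 3.9443 × 0.112 = 0.4418.

s ≈ 0.442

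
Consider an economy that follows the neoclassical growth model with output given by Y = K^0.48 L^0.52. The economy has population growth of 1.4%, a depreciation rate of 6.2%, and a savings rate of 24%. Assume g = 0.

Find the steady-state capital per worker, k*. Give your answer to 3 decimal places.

k* ≈ 9.128

At the steady state, Δk = 0, so s·k^α = (n + δ)·k.
Rearranging, k^(1−α) = s / (n + δ).
k^0.52 = 0.24 / (0.014 + 0.062) = 0.24 / 0.076 = 3.1579
k* = 3.1579^(1/0.52) ≈ 9.1281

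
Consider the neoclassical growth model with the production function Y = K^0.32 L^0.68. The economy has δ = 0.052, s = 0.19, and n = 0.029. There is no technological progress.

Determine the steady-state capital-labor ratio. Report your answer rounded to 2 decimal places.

k* = 3.50

In steady state, investment equals break-even investment: s·k^α = (n + δ)·k.
Rearranging, k^(1−α) = s / (n + δ).
k^0.68 = 0.19 / (0.029 + 0.052) = 0.19 / 0.081 = 2.3457
k* = 2.3457^(1/0.68) ≈ 3.5036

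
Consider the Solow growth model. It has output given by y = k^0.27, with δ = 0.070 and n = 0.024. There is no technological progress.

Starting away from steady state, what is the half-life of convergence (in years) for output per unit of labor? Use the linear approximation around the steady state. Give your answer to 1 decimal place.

t_½ ≈ 10.1 years

Near the steady state the convergence rate is λ = (1 − α)(n + δ).
λ = (1 − 0.27) × 0.094 = 0.73 × 0.094 = 0.06862
Half-life = ln 2 / λ = 0.6931 / 0.06862 ≈ 10.10 years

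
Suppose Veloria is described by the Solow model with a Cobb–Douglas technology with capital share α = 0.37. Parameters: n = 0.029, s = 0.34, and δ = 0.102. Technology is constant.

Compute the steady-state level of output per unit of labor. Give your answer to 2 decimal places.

y* = 1.75

At the steady state, Δk = 0, so s·k^α = (n + δ)·k.
Dividing both sides by k: k^(1−α) = s / (n + δ).
k^0.63 = 0.34 / (0.029 + 0.102) = 0.34 / 0.131 = 2.5954
k* = 2.5954^(1/0.63) ≈ 4.5443
y* = (k*)^α = 4.5443^0.37 ≈ 1.7509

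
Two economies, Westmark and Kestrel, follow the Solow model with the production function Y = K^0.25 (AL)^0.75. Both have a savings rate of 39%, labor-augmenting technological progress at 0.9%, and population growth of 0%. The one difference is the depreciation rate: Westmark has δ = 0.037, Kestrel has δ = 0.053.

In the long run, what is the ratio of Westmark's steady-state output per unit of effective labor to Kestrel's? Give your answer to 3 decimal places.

ratio ≈ 1.105

Steady-state y* = [s/(n + g + δ)]^(α/(1−α)), so the ratio is [ (s_W/(n + g + δ)_W) / (s_K/(n + g + δ)_K) ]^0.3333.
s_W/(n + g + δ)_W = 0.39/0.046 = 8.4783; s_K/(n + g + δ)_K = 0.39/0.062 = 6.2903.
Ratio = (8.4783/6.2903)^0.3333 = 1.3478^0.3333 ≈ 1.1046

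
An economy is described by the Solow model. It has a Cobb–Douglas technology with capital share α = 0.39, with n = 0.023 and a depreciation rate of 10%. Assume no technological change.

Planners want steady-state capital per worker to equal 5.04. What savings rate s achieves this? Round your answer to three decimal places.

At the steady state, Δk = 0, so s·k^α = (n + δ)·k.
So s / (n + δ) = (k*)^(1−α) = 5.04^0.61 = 2.6821.
Therefore s = 2.6821 × (n + δ) = 2.6821 × 0.123 = 0.3299.

s ≈ 0.330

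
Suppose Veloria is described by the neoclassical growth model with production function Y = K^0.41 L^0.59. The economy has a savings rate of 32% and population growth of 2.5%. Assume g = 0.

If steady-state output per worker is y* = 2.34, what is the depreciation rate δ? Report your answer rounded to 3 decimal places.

Steady state requires s·f(k) = (n + δ)·k, i.e. s·k^α = (n + δ)·k.
Since y* = [s/(n + δ)]^(α/(1−α)), we have s/(n + δ) = (y*)^((1−α)/α) = 2.34^1.439 = 3.3986.
Therefore n + δ = s / 3.3986 = 0.32 / 3.3986 = 0.0942, so δ = 0.0942 − 0.025 = 0.0692.

δ ≈ 0.069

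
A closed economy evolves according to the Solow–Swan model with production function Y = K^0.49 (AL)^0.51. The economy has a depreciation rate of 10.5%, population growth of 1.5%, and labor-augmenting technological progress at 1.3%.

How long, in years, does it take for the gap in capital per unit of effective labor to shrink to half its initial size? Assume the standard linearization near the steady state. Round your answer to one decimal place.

Near the steady state the convergence rate is λ = (1 − α)(n + g + δ).
λ = (1 − 0.49) × 0.133 = 0.51 × 0.133 = 0.06783
Half-life = ln 2 / λ = 0.6931 / 0.06783 ≈ 10.22 years

about 10.2 years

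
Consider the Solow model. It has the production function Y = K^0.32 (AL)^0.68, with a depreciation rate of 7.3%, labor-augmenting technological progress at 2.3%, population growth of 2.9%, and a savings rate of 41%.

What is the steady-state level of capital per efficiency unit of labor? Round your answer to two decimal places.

Steady state requires s·f(k) = (n + g + δ)·k, i.e. s·k^α = (n + g + δ)·k.
Dividing both sides by k: k^(1−α) = s / (n + g + δ).
k^0.68 = 0.41 / (0.029 + 0.023 + 0.073) = 0.41 / 0.125 = 3.2800
k* = 3.2800^(1/0.68) ≈ 5.7364

k* ≈ 5.74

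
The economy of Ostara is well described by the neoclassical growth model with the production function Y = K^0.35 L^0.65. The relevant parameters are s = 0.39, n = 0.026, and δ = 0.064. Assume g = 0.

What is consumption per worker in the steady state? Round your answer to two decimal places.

c* ≈ 1.34

In steady state, investment equals break-even investment: s·k^α = (n + δ)·k.
Dividing both sides by k: k^(1−α) = s / (n + δ).
k^0.65 = 0.39 / (0.026 + 0.064) = 0.39 / 0.090 = 4.3333
k* = 4.3333^(1/0.65) ≈ 9.5438
y* = (k*)^α = 9.5438^0.35 ≈ 2.2024
c* = (1 − s)·y* = (1 − 0.39) × 2.2024 ≈ 1.3435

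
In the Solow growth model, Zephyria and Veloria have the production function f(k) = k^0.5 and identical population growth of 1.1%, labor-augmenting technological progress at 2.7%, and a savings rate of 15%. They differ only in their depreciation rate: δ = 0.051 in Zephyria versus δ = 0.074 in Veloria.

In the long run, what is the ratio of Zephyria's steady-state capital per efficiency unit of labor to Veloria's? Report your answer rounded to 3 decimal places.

ratio ≈ 1.584

Steady-state k* = [s/(n + g + δ)]^(1/(1−α)), so the ratio is [ (s_Z/(n + g + δ)_Z) / (s_V/(n + g + δ)_V) ]^2.
s_Z/(n + g + δ)_Z = 0.15/0.089 = 1.6854; s_V/(n + g + δ)_V = 0.15/0.112 = 1.3393.
Ratio = (1.6854/1.3393)^2 = 1.2584^2 ≈ 1.5836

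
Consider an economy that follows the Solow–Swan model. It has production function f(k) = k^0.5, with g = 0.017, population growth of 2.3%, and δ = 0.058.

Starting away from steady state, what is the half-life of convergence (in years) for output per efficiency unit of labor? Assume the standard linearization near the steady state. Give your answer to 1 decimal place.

half-life ≈ 14.1 years

Near the steady state the convergence rate is λ = (1 − α)(n + g + δ).
λ = (1 − 0.5) × 0.098 = 0.5 × 0.098 = 0.0490
Half-life = ln 2 / λ = 0.6931 / 0.0490 ≈ 14.14 years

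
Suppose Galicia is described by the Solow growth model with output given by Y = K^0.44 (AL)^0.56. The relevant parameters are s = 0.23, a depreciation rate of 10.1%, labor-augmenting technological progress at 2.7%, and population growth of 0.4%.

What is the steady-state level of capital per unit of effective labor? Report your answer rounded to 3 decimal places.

k* = 2.695

In steady state, investment equals break-even investment: s·k^α = (n + g + δ)·k.
Dividing both sides by k: k^(1−α) = s / (n + g + δ).
k^0.56 = 0.23 / (0.004 + 0.027 + 0.101) = 0.23 / 0.132 = 1.7424
k* = 1.7424^(1/0.56) ≈ 2.6954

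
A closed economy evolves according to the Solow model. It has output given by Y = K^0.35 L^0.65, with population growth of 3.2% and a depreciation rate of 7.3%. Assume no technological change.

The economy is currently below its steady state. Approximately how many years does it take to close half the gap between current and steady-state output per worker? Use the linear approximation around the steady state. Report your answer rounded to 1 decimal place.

Near the steady state the convergence rate is λ = (1 − α)(n + δ).
λ = (1 − 0.35) × 0.105 = 0.65 × 0.105 = 0.06825
Half-life = ln 2 / λ = 0.6931 / 0.06825 ≈ 10.16 years

about 10.2 years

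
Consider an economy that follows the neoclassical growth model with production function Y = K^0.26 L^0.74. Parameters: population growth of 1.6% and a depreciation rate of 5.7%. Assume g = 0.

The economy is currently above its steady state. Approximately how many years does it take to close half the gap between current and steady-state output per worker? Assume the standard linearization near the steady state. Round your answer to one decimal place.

about 12.8 years

Near the steady state the convergence rate is λ = (1 − α)(n + δ).
λ = (1 − 0.26) × 0.073 = 0.74 × 0.073 = 0.05402
Half-life = ln 2 / λ = 0.6931 / 0.05402 ≈ 12.83 years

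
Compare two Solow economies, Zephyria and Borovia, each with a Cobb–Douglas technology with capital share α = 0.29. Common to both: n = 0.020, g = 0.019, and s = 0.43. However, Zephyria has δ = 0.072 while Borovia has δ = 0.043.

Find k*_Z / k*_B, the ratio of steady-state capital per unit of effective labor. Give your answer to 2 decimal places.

k*_Z / k*_B ≈ 0.65

Steady-state k* = [s/(n + g + δ)]^(1/(1−α)), so the ratio is [ (s_Z/(n + g + δ)_Z) / (s_B/(n + g + δ)_B) ]^1.4085.
s_Z/(n + g + δ)_Z = 0.43/0.111 = 3.8739; s_B/(n + g + δ)_B = 0.43/0.082 = 5.2439.
Ratio = (3.8739/5.2439)^1.4085 = 0.7387^1.4085 ≈ 0.6527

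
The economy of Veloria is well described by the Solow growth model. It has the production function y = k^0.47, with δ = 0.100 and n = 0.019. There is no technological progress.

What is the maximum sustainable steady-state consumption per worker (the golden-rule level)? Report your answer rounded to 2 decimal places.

At the golden rule, f'(k) = n + δ, so α·k^(α−1) = n + δ and k_gold = (α/(n + δ))^(1/(1−α)).
k_gold = (0.47/0.119)^(1/0.53) = 3.9496^1.8868 ≈ 13.3529
c_gold = f(k_gold) − (n + δ)·k_gold = 3.3808 − 0.119×13.3529 ≈ 1.7918

c_gold ≈ 1.79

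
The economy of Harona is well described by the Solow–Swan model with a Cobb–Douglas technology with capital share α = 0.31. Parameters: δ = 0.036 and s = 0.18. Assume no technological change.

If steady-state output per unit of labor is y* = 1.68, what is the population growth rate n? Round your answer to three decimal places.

Steady state requires s·f(k) = (n + δ)·k, i.e. s·k^α = (n + δ)·k.
Since y* = [s/(n + δ)]^(α/(1−α)), we have s/(n + δ) = (y*)^((1−α)/α) = 1.68^2.2258 = 3.1732.
Therefore n + δ = s / 3.1732 = 0.18 / 3.1732 = 0.0567, so n = 0.0567 − 0.036 = 0.0207.

n ≈ 0.021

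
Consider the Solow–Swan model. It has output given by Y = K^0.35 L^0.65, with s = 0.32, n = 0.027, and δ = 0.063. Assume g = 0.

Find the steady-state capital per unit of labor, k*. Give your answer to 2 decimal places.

At the steady state, Δk = 0, so s·k^α = (n + δ)·k.
Dividing both sides by k: k^(1−α) = s / (n + δ).
k^0.65 = 0.32 / (0.027 + 0.063) = 0.32 / 0.090 = 3.5556
k* = 3.5556^(1/0.65) ≈ 7.0398

k* ≈ 7.04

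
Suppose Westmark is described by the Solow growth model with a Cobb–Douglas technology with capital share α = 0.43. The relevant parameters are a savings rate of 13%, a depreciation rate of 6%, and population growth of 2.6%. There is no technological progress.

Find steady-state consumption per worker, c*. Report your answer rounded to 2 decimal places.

c* = 1.19

In steady state, investment equals break-even investment: s·k^α = (n + δ)·k.
Dividing both sides by k: k^(1−α) = s / (n + δ).
k^0.57 = 0.13 / (0.026 + 0.060) = 0.13 / 0.086 = 1.5116
k* = 1.5116^(1/0.57) ≈ 2.0644
y* = (k*)^α = 2.0644^0.43 ≈ 1.3657
c* = (1 − s)·y* = (1 − 0.13) × 1.3657 ≈ 1.1882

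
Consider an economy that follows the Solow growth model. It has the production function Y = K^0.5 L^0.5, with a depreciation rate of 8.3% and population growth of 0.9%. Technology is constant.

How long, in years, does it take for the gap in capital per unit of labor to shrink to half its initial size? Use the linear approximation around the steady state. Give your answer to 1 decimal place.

half-life ≈ 15.1 years

Near the steady state the convergence rate is λ = (1 − α)(n + δ).
λ = (1 − 0.5) × 0.092 = 0.5 × 0.092 = 0.0460
Half-life = ln 2 / λ = 0.6931 / 0.0460 ≈ 15.07 years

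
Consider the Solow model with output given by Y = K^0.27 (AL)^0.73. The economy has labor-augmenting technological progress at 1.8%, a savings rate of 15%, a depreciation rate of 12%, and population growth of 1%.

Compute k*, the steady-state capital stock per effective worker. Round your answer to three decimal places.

In steady state, investment equals break-even investment: s·k^α = (n + g + δ)·k.
Rearranging, k^(1−α) = s / (n + g + δ).
k^0.73 = 0.15 / (0.010 + 0.018 + 0.120) = 0.15 / 0.148 = 1.0135
k* = 1.0135^(1/0.73) ≈ 1.0185

k* ≈ 1.019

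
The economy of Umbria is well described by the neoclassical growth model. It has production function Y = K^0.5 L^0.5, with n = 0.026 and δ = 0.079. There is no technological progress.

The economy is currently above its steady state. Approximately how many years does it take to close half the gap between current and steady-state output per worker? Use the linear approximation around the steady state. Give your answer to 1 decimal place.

about 13.2 years

Near the steady state the convergence rate is λ = (1 − α)(n + δ).
λ = (1 − 0.5) × 0.105 = 0.5 × 0.105 = 0.0525
Half-life = ln 2 / λ = 0.6931 / 0.0525 ≈ 13.20 years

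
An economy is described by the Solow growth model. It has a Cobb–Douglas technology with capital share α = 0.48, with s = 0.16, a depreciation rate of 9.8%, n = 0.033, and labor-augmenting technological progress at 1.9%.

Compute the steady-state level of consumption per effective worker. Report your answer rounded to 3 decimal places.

Steady state requires s·f(k) = (n + g + δ)·k, i.e. s·k^α = (n + g + δ)·k.
Rearranging, k^(1−α) = s / (n + g + δ).
k^0.52 = 0.16 / (0.033 + 0.019 + 0.098) = 0.16 / 0.150 = 1.0667
k* = 1.0667^(1/0.52) ≈ 1.1322
y* = (k*)^α = 1.1322^0.48 ≈ 1.0614
c* = (1 − s)·y* = (1 − 0.16) × 1.0614 ≈ 0.8916

c* ≈ 0.892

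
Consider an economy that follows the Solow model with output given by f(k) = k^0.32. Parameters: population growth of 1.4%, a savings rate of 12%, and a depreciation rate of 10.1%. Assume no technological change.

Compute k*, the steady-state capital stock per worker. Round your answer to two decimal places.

Steady state requires s·f(k) = (n + δ)·k, i.e. s·k^α = (n + δ)·k.
Dividing both sides by k: k^(1−α) = s / (n + δ).
k^0.68 = 0.12 / (0.014 + 0.101) = 0.12 / 0.115 = 1.0435
k* = 1.0435^(1/0.68) ≈ 1.0646

k* = 1.06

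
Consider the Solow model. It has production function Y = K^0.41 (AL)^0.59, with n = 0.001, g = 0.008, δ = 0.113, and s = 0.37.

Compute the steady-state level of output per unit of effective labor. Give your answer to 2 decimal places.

y* = 2.16

In steady state, investment equals break-even investment: s·k^α = (n + g + δ)·k.
Rearranging, k^(1−α) = s / (n + g + δ).
k^0.59 = 0.37 / (0.001 + 0.008 + 0.113) = 0.37 / 0.122 = 3.0328
k* = 3.0328^(1/0.59) ≈ 6.5567
y* = (k*)^α = 6.5567^0.41 ≈ 2.1619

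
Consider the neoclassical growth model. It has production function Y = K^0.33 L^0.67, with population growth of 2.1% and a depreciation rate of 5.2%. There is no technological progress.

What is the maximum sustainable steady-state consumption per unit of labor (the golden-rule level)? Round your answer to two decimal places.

c_gold ≈ 1.41

At the golden rule, f'(k) = n + δ, so α·k^(α−1) = n + δ and k_gold = (α/(n + δ))^(1/(1−α)).
k_gold = (0.33/0.073)^(1/0.67) = 4.5205^1.4925 ≈ 9.5031
c_gold = f(k_gold) − (n + δ)·k_gold = 2.1023 − 0.073×9.5031 ≈ 1.4086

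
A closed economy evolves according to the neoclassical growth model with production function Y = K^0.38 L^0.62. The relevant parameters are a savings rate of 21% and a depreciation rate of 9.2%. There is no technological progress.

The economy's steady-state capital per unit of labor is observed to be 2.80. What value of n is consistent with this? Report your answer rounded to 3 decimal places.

n ≈ 0.019

At the steady state, Δk = 0, so s·k^α = (n + δ)·k.
So s / (n + δ) = (k*)^(1−α) = 2.80^0.62 = 1.8934.
Therefore n + δ = s / 1.8934 = 0.21 / 1.8934 = 0.1109, so n = 0.1109 − 0.092 = 0.0189.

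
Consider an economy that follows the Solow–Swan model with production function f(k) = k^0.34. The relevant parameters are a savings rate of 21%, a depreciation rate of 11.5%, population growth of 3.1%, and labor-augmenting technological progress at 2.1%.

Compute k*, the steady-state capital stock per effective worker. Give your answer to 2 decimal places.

At the steady state, Δk = 0, so s·k^α = (n + g + δ)·k.
Dividing both sides by k: k^(1−α) = s / (n + g + δ).
k^0.66 = 0.21 / (0.031 + 0.021 + 0.115) = 0.21 / 0.167 = 1.2575
k* = 1.2575^(1/0.66) ≈ 1.4150

k* ≈ 1.42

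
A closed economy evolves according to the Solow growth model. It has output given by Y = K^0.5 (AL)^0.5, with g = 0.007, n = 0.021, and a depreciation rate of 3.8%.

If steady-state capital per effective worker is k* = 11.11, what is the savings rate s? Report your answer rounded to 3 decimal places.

Steady state requires s·f(k) = (n + g + δ)·k, i.e. s·k^α = (n + g + δ)·k.
So s / (n + g + δ) = (k*)^(1−α) = 11.11^0.5 = 3.3332.
Therefore s = 3.3332 × (n + g + δ) = 3.3332 × 0.066 = 0.2200.

s ≈ 0.220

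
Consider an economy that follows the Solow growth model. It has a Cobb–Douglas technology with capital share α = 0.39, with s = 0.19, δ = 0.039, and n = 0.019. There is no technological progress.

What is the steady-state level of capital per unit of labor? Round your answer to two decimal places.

k* = 7.00

At the steady state, Δk = 0, so s·k^α = (n + δ)·k.
Dividing both sides by k: k^(1−α) = s / (n + δ).
k^0.61 = 0.19 / (0.019 + 0.039) = 0.19 / 0.058 = 3.2759
k* = 3.2759^(1/0.61) ≈ 6.9953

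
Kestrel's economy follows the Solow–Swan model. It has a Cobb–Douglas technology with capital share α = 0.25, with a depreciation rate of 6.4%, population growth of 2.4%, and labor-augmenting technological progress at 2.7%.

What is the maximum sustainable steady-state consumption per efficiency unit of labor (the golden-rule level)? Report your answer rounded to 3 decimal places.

At the golden rule, f'(k) = n + g + δ, so α·k^(α−1) = n + g + δ and k_gold = (α/(n + g + δ))^(1/(1−α)).
k_gold = (0.25/0.115)^(1/0.75) = 2.1739^1.3333 ≈ 2.8161
c_gold = f(k_gold) − (n + g + δ)·k_gold = 1.2954 − 0.115×2.8161 ≈ 0.9715

c_gold ≈ 0.972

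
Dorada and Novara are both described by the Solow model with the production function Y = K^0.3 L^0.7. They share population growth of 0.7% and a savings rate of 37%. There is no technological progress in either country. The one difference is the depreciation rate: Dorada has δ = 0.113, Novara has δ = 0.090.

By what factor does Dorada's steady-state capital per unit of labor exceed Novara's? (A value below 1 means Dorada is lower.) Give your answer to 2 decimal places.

Steady-state k* = [s/(n + δ)]^(1/(1−α)), so the ratio is [ (s_D/(n + δ)_D) / (s_N/(n + δ)_N) ]^1.4286.
s_D/(n + δ)_D = 0.37/0.120 = 3.0833; s_N/(n + δ)_N = 0.37/0.097 = 3.8144.
Ratio = (3.0833/3.8144)^1.4286 = 0.8083^1.4286 ≈ 0.7378

k*_D / k*_N ≈ 0.74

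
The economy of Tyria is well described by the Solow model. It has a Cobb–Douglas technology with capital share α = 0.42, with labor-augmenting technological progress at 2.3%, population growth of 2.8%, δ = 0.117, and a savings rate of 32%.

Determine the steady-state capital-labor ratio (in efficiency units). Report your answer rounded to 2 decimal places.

k* ≈ 3.04

Steady state requires s·f(k) = (n + g + δ)·k, i.e. s·k^α = (n + g + δ)·k.
Dividing both sides by k: k^(1−α) = s / (n + g + δ).
k^0.58 = 0.32 / (0.028 + 0.023 + 0.117) = 0.32 / 0.168 = 1.9048
k* = 1.9048^(1/0.58) ≈ 3.0374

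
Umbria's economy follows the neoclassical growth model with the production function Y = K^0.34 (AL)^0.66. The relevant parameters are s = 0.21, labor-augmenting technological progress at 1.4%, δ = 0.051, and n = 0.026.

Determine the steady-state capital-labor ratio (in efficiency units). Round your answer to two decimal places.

At the steady state, Δk = 0, so s·k^α = (n + g + δ)·k.
Rearranging, k^(1−α) = s / (n + g + δ).
k^0.66 = 0.21 / (0.026 + 0.014 + 0.051) = 0.21 / 0.091 = 2.3077
k* = 2.3077^(1/0.66) ≈ 3.5504

k* ≈ 3.55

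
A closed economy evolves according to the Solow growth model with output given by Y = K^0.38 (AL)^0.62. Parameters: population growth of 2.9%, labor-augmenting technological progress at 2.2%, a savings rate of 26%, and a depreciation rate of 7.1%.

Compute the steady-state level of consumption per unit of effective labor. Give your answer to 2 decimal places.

In steady state, investment equals break-even investment: s·k^α = (n + g + δ)·k.
Rearranging, k^(1−α) = s / (n + g + δ).
k^0.62 = 0.26 / (0.029 + 0.022 + 0.071) = 0.26 / 0.122 = 2.1311
k* = 2.1311^(1/0.62) ≈ 3.3885
y* = (k*)^α = 3.3885^0.38 ≈ 1.5900
c* = (1 − s)·y* = (1 − 0.26) × 1.5900 ≈ 1.1766

c* ≈ 1.18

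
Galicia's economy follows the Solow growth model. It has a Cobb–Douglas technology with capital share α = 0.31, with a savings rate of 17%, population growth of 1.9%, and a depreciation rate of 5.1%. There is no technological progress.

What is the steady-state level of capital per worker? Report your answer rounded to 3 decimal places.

Steady state requires s·f(k) = (n + δ)·k, i.e. s·k^α = (n + δ)·k.
Dividing both sides by k: k^(1−α) = s / (n + δ).
k^0.69 = 0.17 / (0.019 + 0.051) = 0.17 / 0.070 = 2.4286
k* = 2.4286^(1/0.69) ≈ 3.6182

k* = 3.618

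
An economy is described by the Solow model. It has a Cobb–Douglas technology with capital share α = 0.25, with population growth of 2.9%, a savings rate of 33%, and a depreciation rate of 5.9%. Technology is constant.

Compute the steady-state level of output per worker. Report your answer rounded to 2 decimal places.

In steady state, investment equals break-even investment: s·k^α = (n + δ)·k.
Rearranging, k^(1−α) = s / (n + δ).
k^0.75 = 0.33 / (0.029 + 0.059) = 0.33 / 0.088 = 3.7500
k* = 3.7500^(1/0.75) ≈ 5.8261
y* = (k*)^α = 5.8261^0.25 ≈ 1.5536

y* ≈ 1.55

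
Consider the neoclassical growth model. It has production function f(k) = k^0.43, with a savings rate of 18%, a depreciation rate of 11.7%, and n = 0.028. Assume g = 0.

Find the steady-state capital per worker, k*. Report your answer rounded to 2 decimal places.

Steady state requires s·f(k) = (n + δ)·k, i.e. s·k^α = (n + δ)·k.
Rearranging, k^(1−α) = s / (n + δ).
k^0.57 = 0.18 / (0.028 + 0.117) = 0.18 / 0.145 = 1.2414
k* = 1.2414^(1/0.57) ≈ 1.4614

k* = 1.46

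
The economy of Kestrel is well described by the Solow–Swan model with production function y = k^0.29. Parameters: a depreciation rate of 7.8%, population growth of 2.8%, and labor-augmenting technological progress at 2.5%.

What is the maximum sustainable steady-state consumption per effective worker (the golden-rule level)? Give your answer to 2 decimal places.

At the golden rule, f'(k) = n + g + δ, so α·k^(α−1) = n + g + δ and k_gold = (α/(n + g + δ))^(1/(1−α)).
k_gold = (0.29/0.131)^(1/0.71) = 2.2137^1.4085 ≈ 3.0627
c_gold = f(k_gold) − (n + g + δ)·k_gold = 1.3835 − 0.131×3.0627 ≈ 0.9823

c_gold ≈ 0.98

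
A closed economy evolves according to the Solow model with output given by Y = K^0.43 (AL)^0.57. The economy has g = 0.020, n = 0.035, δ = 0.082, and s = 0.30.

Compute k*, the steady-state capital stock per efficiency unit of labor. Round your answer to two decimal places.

k* ≈ 3.96

In steady state, investment equals break-even investment: s·k^α = (n + g + δ)·k.
Rearranging, k^(1−α) = s / (n + g + δ).
k^0.57 = 0.30 / (0.035 + 0.020 + 0.082) = 0.30 / 0.137 = 2.1898
k* = 2.1898^(1/0.57) ≈ 3.9555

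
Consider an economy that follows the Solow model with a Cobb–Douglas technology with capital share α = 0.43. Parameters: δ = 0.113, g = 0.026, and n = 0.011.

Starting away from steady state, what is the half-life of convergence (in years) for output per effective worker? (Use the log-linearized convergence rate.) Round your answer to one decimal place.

Near the steady state the convergence rate is λ = (1 − α)(n + g + δ).
λ = (1 − 0.43) × 0.150 = 0.57 × 0.150 = 0.0855
Half-life = ln 2 / λ = 0.6931 / 0.0855 ≈ 8.11 years

half-life ≈ 8.1 years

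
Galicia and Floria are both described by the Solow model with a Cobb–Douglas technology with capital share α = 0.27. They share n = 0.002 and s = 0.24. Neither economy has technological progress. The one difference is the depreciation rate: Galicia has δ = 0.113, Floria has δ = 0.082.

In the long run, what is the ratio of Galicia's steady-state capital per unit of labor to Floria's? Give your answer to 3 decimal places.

k*_G / k*_F ≈ 0.650

Steady-state k* = [s/(n + δ)]^(1/(1−α)), so the ratio is [ (s_G/(n + δ)_G) / (s_F/(n + δ)_F) ]^1.3699.
s_G/(n + δ)_G = 0.24/0.115 = 2.0870; s_F/(n + δ)_F = 0.24/0.084 = 2.8571.
Ratio = (2.0870/2.8571)^1.3699 = 0.7305^1.3699 ≈ 0.6504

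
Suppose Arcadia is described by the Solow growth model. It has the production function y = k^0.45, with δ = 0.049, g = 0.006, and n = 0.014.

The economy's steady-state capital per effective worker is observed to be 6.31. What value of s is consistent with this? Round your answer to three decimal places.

s ≈ 0.190

Steady state requires s·f(k) = (n + g + δ)·k, i.e. s·k^α = (n + g + δ)·k.
So s / (n + g + δ) = (k*)^(1−α) = 6.31^0.55 = 2.7543.
Therefore s = 2.7543 × (n + g + δ) = 2.7543 × 0.069 = 0.1900.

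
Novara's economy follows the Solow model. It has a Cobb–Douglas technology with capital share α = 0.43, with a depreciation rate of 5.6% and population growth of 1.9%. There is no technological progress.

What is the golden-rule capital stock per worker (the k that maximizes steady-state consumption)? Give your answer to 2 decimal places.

k_gold ≈ 21.41

The golden rule sets f'(k) = n + δ, i.e. α·k^(α−1) = n + δ.
So k^(1−α) = α / (n + δ) = 0.43 / 0.075 = 5.7333.
k_gold = 5.7333^(1/0.57) ≈ 21.4059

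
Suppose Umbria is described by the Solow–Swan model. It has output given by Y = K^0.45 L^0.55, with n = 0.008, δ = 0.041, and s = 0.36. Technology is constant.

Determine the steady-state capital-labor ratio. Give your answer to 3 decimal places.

At the steady state, Δk = 0, so s·k^α = (n + δ)·k.
Dividing both sides by k: k^(1−α) = s / (n + δ).
k^0.55 = 0.36 / (0.008 + 0.041) = 0.36 / 0.049 = 7.3469
k* = 7.3469^(1/0.55) ≈ 37.5608

k* = 37.561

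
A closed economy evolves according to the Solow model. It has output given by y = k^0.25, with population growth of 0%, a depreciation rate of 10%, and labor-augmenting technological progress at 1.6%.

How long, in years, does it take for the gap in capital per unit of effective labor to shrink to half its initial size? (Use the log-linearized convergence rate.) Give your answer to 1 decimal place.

half-life ≈ 8.0 years

Near the steady state the convergence rate is λ = (1 − α)(n + g + δ).
λ = (1 − 0.25) × 0.116 = 0.75 × 0.116 = 0.0870
Half-life = ln 2 / λ = 0.6931 / 0.0870 ≈ 7.97 years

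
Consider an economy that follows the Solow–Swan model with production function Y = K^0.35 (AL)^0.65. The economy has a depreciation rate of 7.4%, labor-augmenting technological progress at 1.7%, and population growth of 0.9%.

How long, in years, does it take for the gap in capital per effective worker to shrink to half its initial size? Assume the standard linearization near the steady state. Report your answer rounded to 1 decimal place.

Near the steady state the convergence rate is λ = (1 − α)(n + g + δ).
λ = (1 − 0.35) × 0.100 = 0.65 × 0.100 = 0.0650
Half-life = ln 2 / λ = 0.6931 / 0.0650 ≈ 10.66 years

t_½ ≈ 10.7 years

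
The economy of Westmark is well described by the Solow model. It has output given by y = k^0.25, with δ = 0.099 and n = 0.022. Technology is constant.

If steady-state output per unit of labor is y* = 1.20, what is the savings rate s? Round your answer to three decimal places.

Steady state requires s·f(k) = (n + δ)·k, i.e. s·k^α = (n + δ)·k.
Since y* = [s/(n + δ)]^(α/(1−α)), we have s/(n + δ) = (y*)^((1−α)/α) = 1.20^3 = 1.7280.
Therefore s = 1.7280 × (n + δ) = 1.7280 × 0.121 = 0.2091.

s ≈ 0.209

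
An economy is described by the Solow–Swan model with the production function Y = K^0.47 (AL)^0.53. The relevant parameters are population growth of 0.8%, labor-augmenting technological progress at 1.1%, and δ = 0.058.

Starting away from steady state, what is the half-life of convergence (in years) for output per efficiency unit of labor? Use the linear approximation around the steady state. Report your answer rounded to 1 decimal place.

Near the steady state the convergence rate is λ = (1 − α)(n + g + δ).
λ = (1 − 0.47) × 0.077 = 0.53 × 0.077 = 0.04081
Half-life = ln 2 / λ = 0.6931 / 0.04081 ≈ 16.98 years

about 17.0 years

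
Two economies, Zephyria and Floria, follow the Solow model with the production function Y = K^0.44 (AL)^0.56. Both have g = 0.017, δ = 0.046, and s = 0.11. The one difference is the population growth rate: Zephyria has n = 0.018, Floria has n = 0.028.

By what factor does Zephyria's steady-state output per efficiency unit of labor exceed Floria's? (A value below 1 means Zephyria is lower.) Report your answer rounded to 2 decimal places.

Steady-state y* = [s/(n + g + δ)]^(α/(1−α)), so the ratio is [ (s_Z/(n + g + δ)_Z) / (s_F/(n + g + δ)_F) ]^0.7857.
s_Z/(n + g + δ)_Z = 0.11/0.081 = 1.3580; s_F/(n + g + δ)_F = 0.11/0.091 = 1.2088.
Ratio = (1.3580/1.2088)^0.7857 = 1.1234^0.7857 ≈ 1.0957

ratio ≈ 1.10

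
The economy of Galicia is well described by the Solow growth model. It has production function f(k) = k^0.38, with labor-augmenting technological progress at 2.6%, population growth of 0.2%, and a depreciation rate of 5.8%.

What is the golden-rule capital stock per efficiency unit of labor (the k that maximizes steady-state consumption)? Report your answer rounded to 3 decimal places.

The golden rule sets f'(k) = n + g + δ, i.e. α·k^(α−1) = n + g + δ.
So k^(1−α) = α / (n + g + δ) = 0.38 / 0.086 = 4.4186.
k_gold = 4.4186^(1/0.62) ≈ 10.9845

k_gold ≈ 10.985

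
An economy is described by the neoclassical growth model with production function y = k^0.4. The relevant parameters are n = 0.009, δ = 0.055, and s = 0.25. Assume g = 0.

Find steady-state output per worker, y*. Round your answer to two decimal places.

y* ≈ 2.48

In steady state, investment equals break-even investment: s·k^α = (n + δ)·k.
Dividing both sides by k: k^(1−α) = s / (n + δ).
k^0.6 = 0.25 / (0.009 + 0.055) = 0.25 / 0.064 = 3.9063
k* = 3.9063^(1/0.6) ≈ 9.6889
y* = (k*)^α = 9.6889^0.4 ≈ 2.4803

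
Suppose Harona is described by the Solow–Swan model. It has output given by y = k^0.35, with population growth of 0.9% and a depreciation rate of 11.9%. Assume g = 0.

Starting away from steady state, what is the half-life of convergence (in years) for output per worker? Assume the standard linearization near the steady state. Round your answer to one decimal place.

Near the steady state the convergence rate is λ = (1 − α)(n + δ).
λ = (1 − 0.35) × 0.128 = 0.65 × 0.128 = 0.0832
Half-life = ln 2 / λ = 0.6931 / 0.0832 ≈ 8.33 years

about 8.3 years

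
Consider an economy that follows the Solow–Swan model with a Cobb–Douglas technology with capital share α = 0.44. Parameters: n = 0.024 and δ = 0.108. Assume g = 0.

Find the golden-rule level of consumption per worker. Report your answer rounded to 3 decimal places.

At the golden rule, f'(k) = n + δ, so α·k^(α−1) = n + δ and k_gold = (α/(n + δ))^(1/(1−α)).
k_gold = (0.44/0.132)^(1/0.56) = 3.3333^1.7857 ≈ 8.5841
c_gold = f(k_gold) − (n + δ)·k_gold = 2.5753 − 0.132×8.5841 ≈ 1.4422

c_gold ≈ 1.442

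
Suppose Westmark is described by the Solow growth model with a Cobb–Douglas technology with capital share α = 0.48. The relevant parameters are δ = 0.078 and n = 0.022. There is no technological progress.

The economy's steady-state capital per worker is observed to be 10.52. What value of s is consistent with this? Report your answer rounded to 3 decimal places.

s ≈ 0.340

Steady state requires s·f(k) = (n + δ)·k, i.e. s·k^α = (n + δ)·k.
So s / (n + δ) = (k*)^(1−α) = 10.52^0.52 = 3.3998.
Therefore s = 3.3998 × (n + δ) = 3.3998 × 0.100 = 0.3400.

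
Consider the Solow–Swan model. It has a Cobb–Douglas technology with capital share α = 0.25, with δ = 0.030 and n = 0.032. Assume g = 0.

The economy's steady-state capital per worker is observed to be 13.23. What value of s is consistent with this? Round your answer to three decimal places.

In steady state, investment equals break-even investment: s·k^α = (n + δ)·k.
So s / (n + δ) = (k*)^(1−α) = 13.23^0.75 = 6.9370.
Therefore s = 6.9370 × (n + δ) = 6.9370 × 0.062 = 0.4301.

s ≈ 0.430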